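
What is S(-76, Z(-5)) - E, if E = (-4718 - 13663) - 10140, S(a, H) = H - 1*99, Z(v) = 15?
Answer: 28437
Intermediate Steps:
S(a, H) = -99 + H (S(a, H) = H - 99 = -99 + H)
E = -28521 (E = -18381 - 10140 = -28521)
S(-76, Z(-5)) - E = (-99 + 15) - 1*(-28521) = -84 + 28521 = 28437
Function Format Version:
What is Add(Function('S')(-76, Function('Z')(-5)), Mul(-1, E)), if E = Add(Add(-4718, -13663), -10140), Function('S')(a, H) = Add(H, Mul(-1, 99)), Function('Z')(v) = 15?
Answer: 28437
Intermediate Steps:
Function('S')(a, H) = Add(-99, H) (Function('S')(a, H) = Add(H, -99) = Add(-99, H))
E = -28521 (E = Add(-18381, -10140) = -28521)
Add(Function('S')(-76, Function('Z')(-5)), Mul(-1, E)) = Add(Add(-99, 15), Mul(-1, -28521)) = Add(-84, 28521) = 28437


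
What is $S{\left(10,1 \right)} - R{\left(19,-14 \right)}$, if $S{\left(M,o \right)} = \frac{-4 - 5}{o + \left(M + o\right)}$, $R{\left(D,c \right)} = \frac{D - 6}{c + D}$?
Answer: $- \frac{67}{20} \approx -3.35$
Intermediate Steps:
$R{\left(D,c \right)} = \frac{-6 + D}{D + c}$
$S{\left(M,o \right)} = - \frac{9}{M + 2 o}$
$S{\left(10,1 \right)} - R{\left(19,-14 \right)} = - \frac{9}{10 + 2 \cdot 1} - \frac{-6 + 19}{19 - 14} = - \frac{9}{10 + 2} - \frac{1}{5} \cdot 13 = - \frac{9}{12} - \frac{1}{5} \cdot 13 = \left(-9\right) \frac{1}{12} - \frac{13}{5} = - \frac{3}{4} - \frac{13}{5} = - \frac{67}{20}$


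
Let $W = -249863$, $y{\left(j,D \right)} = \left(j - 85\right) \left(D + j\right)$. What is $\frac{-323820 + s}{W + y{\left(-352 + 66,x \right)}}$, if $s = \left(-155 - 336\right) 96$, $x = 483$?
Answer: $\frac{61826}{53825} \approx 1.1486$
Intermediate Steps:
$y{\left(j,D \right)} = \left(-85 + j\right) \left(D + j\right)$
$s = -47136$ ($s = \left(-491\right) 96 = -47136$)
$\frac{-323820 + s}{W + y{\left(-352 + 66,x \right)}} = \frac{-323820 - 47136}{-249863 + \left(\left(-352 + 66\right)^{2} - 41055 - 85 \left(-352 + 66\right) + 483 \left(-352 + 66\right)\right)} = - \frac{370956}{-249863 + \left(\left(-286\right)^{2} - 41055 - -24310 + 483 \left(-286\right)\right)} = - \frac{370956}{-249863 + \left(81796 - 41055 + 24310 - 138138\right)} = - \frac{370956}{-249863 - 73087} = - \frac{370956}{-322950} = \left(-370956\right) \left(- \frac{1}{322950}\right) = \frac{61826}{53825}$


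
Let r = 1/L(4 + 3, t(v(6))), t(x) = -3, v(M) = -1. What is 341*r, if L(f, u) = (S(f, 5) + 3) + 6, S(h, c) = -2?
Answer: 341/7 ≈ 48.714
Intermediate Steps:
L(f, u) = 7 (L(f, u) = (-2 + 3) + 6 = 1 + 6 = 7)
r = ⅐ (r = 1/7 = ⅐ ≈ 0.14286)
341*r = 341*(⅐) = 341/7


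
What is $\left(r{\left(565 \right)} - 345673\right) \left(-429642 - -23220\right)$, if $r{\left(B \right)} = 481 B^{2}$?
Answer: $-62264481166944$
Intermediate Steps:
$\left(r{\left(565 \right)} - 345673\right) \left(-429642 - -23220\right) = \left(481 \cdot 565^{2} - 345673\right) \left(-429642 - -23220\right) = \left(481 \cdot 319225 - 345673\right) \left(-429642 + 23220\right) = \left(153547225 - 345673\right) \left(-406422\right) = 153201552 \left(-406422\right) = -62264481166944$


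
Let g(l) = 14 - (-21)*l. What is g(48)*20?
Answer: 20440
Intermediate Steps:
g(l) = 14 + 21*l
g(48)*20 = (14 + 21*48)*20 = (14 + 1008)*20 = 1022*20 = 20440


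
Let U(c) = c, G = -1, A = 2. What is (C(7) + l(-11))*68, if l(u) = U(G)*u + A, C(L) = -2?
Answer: 748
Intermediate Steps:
l(u) = 2 - u (l(u) = -u + 2 = 2 - u)
(C(7) + l(-11))*68 = (-2 + (2 - 1*(-11)))*68 = (-2 + (2 + 11))*68 = (-2 + 13)*68 = 11*68 = 748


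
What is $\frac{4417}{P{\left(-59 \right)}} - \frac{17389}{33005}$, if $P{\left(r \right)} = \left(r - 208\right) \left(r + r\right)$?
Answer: $- \frac{402074749}{1039855530} \approx -0.38666$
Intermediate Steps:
$P{\left(r \right)} = 2 r \left(-208 + r\right)$ ($P{\left(r \right)} = \left(-208 + r\right) 2 r = 2 r \left(-208 + r\right)$)
$\frac{4417}{P{\left(-59 \right)}} - \frac{17389}{33005} = \frac{4417}{2 \left(-59\right) \left(-208 - 59\right)} - \frac{17389}{33005} = \frac{4417}{2 \left(-59\right) \left(-267\right)} - \frac{17389}{33005} = \frac{4417}{31506} - \frac{17389}{33005} = - \frac{402074749}{1039855530}$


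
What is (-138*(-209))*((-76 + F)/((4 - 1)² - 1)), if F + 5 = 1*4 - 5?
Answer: -591261/2 ≈ -2.9563e+5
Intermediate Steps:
F = -6 (F = -5 + (1*4 - 5) = -5 + (4 - 5) = -5 - 1 = -6)
(-138*(-209))*((-76 + F)/((4 - 1)² - 1)) = (-138*(-209))*((-76 - 6)/((4 - 1)² - 1)) = 28842*(-82/(3² - 1)) = 28842*(-82/(9 - 1)) = 28842*(-82/8) = 28842*(-82*⅛) = 28842*(-41/4) = -591261/2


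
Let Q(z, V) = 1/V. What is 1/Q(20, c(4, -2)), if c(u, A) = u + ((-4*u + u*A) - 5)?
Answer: -25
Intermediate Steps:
c(u, A) = -5 - 3*u + A*u (c(u, A) = u + ((-4*u + A*u) - 5) = u + (-5 - 4*u + A*u) = -5 - 3*u + A*u)
1/Q(20, c(4, -2)) = 1/(1/(-5 - 3*4 - 2*4)) = 1/(1/(-5 - 12 - 8)) = 1/(1/(-25)) = 1/(-1/25) = -25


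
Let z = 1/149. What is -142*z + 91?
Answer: 13417/149 ≈ 90.047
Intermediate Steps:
z = 1/149 ≈ 0.0067114
-142*z + 91 = -142*1/149 + 91 = -142/149 + 91 = 13417/149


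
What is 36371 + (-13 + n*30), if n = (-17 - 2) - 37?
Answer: 34678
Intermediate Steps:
n = -56 (n = -19 - 37 = -56)
36371 + (-13 + n*30) = 36371 + (-13 - 56*30) = 36371 + (-13 - 1680) = 36371 - 1693 = 34678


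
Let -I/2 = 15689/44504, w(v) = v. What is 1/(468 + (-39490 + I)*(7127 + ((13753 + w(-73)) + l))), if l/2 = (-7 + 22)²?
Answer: -22252/18679518157497 ≈ -1.1913e-9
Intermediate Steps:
l = 450 (l = 2*(-7 + 22)² = 2*15² = 2*225 = 450)
I = -15689/22252 (I = -31378/44504 = -2*15689/44504 = -15689/22252 ≈ -0.70506)
1/(468 + (-39490 + I)*(7127 + ((13753 + w(-73)) + l))) = 1/(468 + (-39490 - 15689/22252)*(7127 + ((13753 - 73) + 450))) = 1/(468 - 878747169*(7127 + (13680 + 450))/22252) = 1/(468 - 878747169*(7127 + 14130)/22252) = 1/(468 - 878747169/22252*21257) = 1/(468 - 18679528571433/22252) = 1/(-18679518157497/22252) = -22252/18679518157497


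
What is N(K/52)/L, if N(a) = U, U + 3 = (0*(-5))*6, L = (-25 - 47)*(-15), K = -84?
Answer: -1/360 ≈ -0.0027778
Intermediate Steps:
L = 1080 (L = -72*(-15) = 1080)
U = -3 (U = -3 + (0*(-5))*6 = -3 + 0*6 = -3 + 0 = -3)
N(a) = -3
N(K/52)/L = -3/1080 = -3*1/1080 = -1/360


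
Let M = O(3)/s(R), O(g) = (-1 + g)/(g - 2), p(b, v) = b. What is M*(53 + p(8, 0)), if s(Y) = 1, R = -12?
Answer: 122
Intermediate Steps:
O(g) = (-1 + g)/(-2 + g)
M = 2 (M = ((-1 + 3)/(-2 + 3))/1 = (2/1)*1 = (1*2)*1 = 2*1 = 2)
M*(53 + p(8, 0)) = 2*(53 + 8) = 2*61 = 122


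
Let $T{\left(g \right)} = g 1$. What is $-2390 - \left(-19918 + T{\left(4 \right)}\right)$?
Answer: $17524$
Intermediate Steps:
$T{\left(g \right)} = g$
$-2390 - \left(-19918 + T{\left(4 \right)}\right) = -2390 + \left(19918 - 4\right) = -2390 + 19914 = 17524$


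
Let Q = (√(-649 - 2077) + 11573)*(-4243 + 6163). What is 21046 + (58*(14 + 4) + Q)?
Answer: 22242250 + 1920*I*√2726 ≈ 2.2242e+7 + 1.0025e+5*I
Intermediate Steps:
Q = 22220160 + 1920*I*√2726 (Q = (√(-2726) + 11573)*1920 = (I*√2726 + 11573)*1920 = (11573 + I*√2726)*1920 = 22220160 + 1920*I*√2726 ≈ 2.222e+7 + 1.0025e+5*I)
21046 + (58*(14 + 4) + Q) = 21046 + (58*(14 + 4) + (22220160 + 1920*I*√2726)) = 21046 + (58*18 + (22220160 + 1920*I*√2726)) = 21046 + (1044 + (22220160 + 1920*I*√2726)) = 21046 + (22221204 + 1920*I*√2726) = 22242250 + 1920*I*√2726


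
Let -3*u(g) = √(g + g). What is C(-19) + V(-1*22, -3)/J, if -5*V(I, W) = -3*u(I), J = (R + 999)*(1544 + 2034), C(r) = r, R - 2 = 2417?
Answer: -19 - I*√11/30574010 ≈ -19.0 - 1.0848e-7*I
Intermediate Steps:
R = 2419 (R = 2 + 2417 = 2419)
u(g) = -√2*√g/3 (u(g) = -√(g + g)/3 = -√2*√g/3)
J = 12229604 (J = (2419 + 999)*(1544 + 2034) = 3418*3578 = 12229604)
V(I, W) = -√2*√I/5 (V(I, W) = -(-3)*(-√2*√I/3)/5 = -√2*√I/5)
C(-19) + V(-1*22, -3)/J = -19 - √2*√(-1*22)/5/12229604 = -19 - √2*√(-22)/5*(1/12229604) = -19 - √2*I*√22/5*(1/12229604) = -19 - 2*I*√11/5*(1/12229604) = -19 - I*√11/30574010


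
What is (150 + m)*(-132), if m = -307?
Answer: 20724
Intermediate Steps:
(150 + m)*(-132) = (150 - 307)*(-132) = -157*(-132) = 20724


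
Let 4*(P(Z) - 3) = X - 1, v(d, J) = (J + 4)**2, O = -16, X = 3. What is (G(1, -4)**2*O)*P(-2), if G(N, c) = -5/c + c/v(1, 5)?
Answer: -1059247/13122 ≈ -80.723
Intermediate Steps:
v(d, J) = (4 + J)**2
P(Z) = 7/2 (P(Z) = 3 + (3 - 1)/4 = 3 + (1/4)*2 = 3 + 1/2 = 7/2)
G(N, c) = -5/c + c/81 (G(N, c) = -5/c + c/((4 + 5)**2) = -5/c + c/(9**2) = -5/c + c/81)
(G(1, -4)**2*O)*P(-2) = ((-5/(-4) + (1/81)*(-4))**2*(-16))*(7/2) = ((-5*(-1/4) - 4/81)**2*(-16))*(7/2) = ((5/4 - 4/81)**2*(-16))*(7/2) = ((389/324)**2*(-16))*(7/2) = ((151321/104976)*(-16))*(7/2) = -151321/6561*7/2 = -1059247/13122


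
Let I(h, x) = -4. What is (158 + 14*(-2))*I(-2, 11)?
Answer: -520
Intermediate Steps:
(158 + 14*(-2))*I(-2, 11) = (158 + 14*(-2))*(-4) = (158 - 28)*(-4) = 130*(-4) = -520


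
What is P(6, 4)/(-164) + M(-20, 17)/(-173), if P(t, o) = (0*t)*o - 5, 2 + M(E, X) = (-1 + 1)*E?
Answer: 1193/28372 ≈ 0.042049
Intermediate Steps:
M(E, X) = -2 (M(E, X) = -2 + (-1 + 1)*E = -2 + 0*E = -2 + 0 = -2)
P(t, o) = -5 (P(t, o) = 0*o - 5 = 0 - 5 = -5)
P(6, 4)/(-164) + M(-20, 17)/(-173) = -5/(-164) - 2/(-173) = -5*(-1/164) - 2*(-1/173) = 5/164 + 2/173 = 1193/28372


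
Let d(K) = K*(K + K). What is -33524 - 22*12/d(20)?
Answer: -3352433/100 ≈ -33524.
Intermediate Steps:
d(K) = 2*K**2 (d(K) = K*(2*K) = 2*K**2)
-33524 - 22*12/d(20) = -33524 - 22*12/(2*20**2) = -33524 - 264/(2*400) = -33524 - 264/800 = -33524 - 1*33/100 = -33524 - 33/100 = -3352433/100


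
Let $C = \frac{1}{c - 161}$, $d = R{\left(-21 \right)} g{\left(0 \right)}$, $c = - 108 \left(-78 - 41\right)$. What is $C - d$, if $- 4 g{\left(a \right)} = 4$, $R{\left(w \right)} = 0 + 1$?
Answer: $\frac{12692}{12691} \approx 1.0001$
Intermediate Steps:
$R{\left(w \right)} = 1$
$g{\left(a \right)} = -1$ ($g{\left(a \right)} = \left(- \frac{1}{4}\right) 4 = -1$)
$c = 12852$ ($c = \left(-108\right) \left(-119\right) = 12852$)
$d = -1$ ($d = 1 \left(-1\right) = -1$)
$C = \frac{1}{12691}$ ($C = \frac{1}{12852 - 161} = \frac{1}{12691} \approx 7.8796 \cdot 10^{-5}$)
$C - d = \frac{1}{12691} - -1 = \frac{1}{12691} + 1 = \frac{12692}{12691}$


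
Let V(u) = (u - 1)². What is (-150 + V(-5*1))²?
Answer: 12996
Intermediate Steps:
V(u) = (-1 + u)²
(-150 + V(-5*1))² = (-150 + (-1 - 5*1)²)² = (-150 + (-1 - 5)²)² = (-150 + (-6)²)² = (-150 + 36)² = (-114)² = 12996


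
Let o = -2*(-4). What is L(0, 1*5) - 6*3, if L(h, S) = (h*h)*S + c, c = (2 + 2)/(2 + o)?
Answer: -88/5 ≈ -17.600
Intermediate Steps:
o = 8
c = 2/5 (c = (2 + 2)/(2 + 8) = 4/10 = 4*(1/10) = 2/5 ≈ 0.40000)
L(h, S) = 2/5 + S*h**2 (L(h, S) = (h*h)*S + 2/5 = h**2*S + 2/5 = S*h**2 + 2/5 = 2/5 + S*h**2)
L(0, 1*5) - 6*3 = (2/5 + (1*5)*0**2) - 6*3 = (2/5 + 5*0) - 18 = (2/5 + 0) - 18 = 2/5 - 18 = -88/5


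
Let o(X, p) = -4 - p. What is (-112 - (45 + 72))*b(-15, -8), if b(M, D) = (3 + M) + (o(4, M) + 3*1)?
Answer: -458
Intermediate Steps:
b(M, D) = 2 (b(M, D) = (3 + M) + ((-4 - M) + 3*1) = (3 + M) + ((-4 - M) + 3) = (3 + M) + (-1 - M) = 2)
(-112 - (45 + 72))*b(-15, -8) = (-112 - (45 + 72))*2 = (-112 - 1*117)*2 = (-112 - 117)*2 = -229*2 = -458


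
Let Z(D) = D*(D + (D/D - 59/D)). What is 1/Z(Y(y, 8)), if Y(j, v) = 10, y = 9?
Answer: 1/51 ≈ 0.019608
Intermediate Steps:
Z(D) = D*(1 + D - 59/D) (Z(D) = D*(D + (1 - 59/D)) = D*(1 + D - 59/D))
1/Z(Y(y, 8)) = 1/(-59 + 10 + 10**2) = 1/(-59 + 10 + 100) = 1/51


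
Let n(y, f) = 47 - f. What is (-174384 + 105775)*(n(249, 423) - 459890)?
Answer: 31578389994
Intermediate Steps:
(-174384 + 105775)*(n(249, 423) - 459890) = (-174384 + 105775)*((47 - 1*423) - 459890) = -68609*((47 - 423) - 459890) = -68609*(-376 - 459890) = -68609*(-460266) = 31578389994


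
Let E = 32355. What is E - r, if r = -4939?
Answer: 37294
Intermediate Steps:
E - r = 32355 - 1*(-4939) = 32355 + 4939 = 37294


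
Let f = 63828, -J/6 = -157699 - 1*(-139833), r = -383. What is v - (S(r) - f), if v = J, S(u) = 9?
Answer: 171015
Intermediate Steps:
J = 107196 (J = -6*(-157699 - 1*(-139833)) = -6*(-157699 + 139833) = -6*(-17866) = 107196)
v = 107196
v - (S(r) - f) = 107196 - (9 - 1*63828) = 107196 - (9 - 63828) = 107196 - 1*(-63819) = 107196 + 63819 = 171015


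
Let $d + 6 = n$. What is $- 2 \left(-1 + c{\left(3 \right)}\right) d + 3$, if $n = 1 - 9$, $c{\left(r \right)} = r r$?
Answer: $227$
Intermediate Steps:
$c{\left(r \right)} = r^{2}$
$n = -8$
$d = -14$ ($d = -6 - 8 = -14$)
$- 2 \left(-1 + c{\left(3 \right)}\right) d + 3 = - 2 \left(-1 + 3^{2}\right) \left(-14\right) + 3 = - 2 \left(-1 + 9\right) \left(-14\right) + 3 = \left(-2\right) 8 \left(-14\right) + 3 = \left(-16\right) \left(-14\right) + 3 = 224 + 3 = 227$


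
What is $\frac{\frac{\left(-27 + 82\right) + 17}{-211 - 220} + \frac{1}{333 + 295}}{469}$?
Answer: $- \frac{44785}{126943292} \approx -0.0003528$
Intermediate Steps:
$\frac{\frac{\left(-27 + 82\right) + 17}{-211 - 220} + \frac{1}{333 + 295}}{469} = \frac{\frac{55 + 17}{-431} + \frac{1}{628}}{469} = \frac{72 \left(- \frac{1}{431}\right) + \frac{1}{628}}{469} = \frac{- \frac{72}{431} + \frac{1}{628}}{469} = \frac{1}{469} \left(- \frac{44785}{270668}\right) = - \frac{44785}{126943292}$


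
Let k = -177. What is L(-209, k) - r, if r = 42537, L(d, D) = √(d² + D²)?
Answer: -42537 + √75010 ≈ -42263.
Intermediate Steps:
L(d, D) = √(D² + d²)
L(-209, k) - r = √((-177)² + (-209)²) - 1*42537 = √(31329 + 43681) - 42537 = √75010 - 42537 = -42537 + √75010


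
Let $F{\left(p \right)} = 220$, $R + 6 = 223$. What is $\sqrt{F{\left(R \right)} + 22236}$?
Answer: $2 \sqrt{5614} \approx 149.85$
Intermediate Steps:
$R = 217$ ($R = -6 + 223 = 217$)
$\sqrt{F{\left(R \right)} + 22236} = \sqrt{220 + 22236} = \sqrt{22456} = 2 \sqrt{5614}$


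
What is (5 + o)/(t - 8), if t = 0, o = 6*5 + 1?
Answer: -9/2 ≈ -4.5000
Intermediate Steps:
o = 31 (o = 30 + 1 = 31)
(5 + o)/(t - 8) = (5 + 31)/(0 - 8) = 36/(-8) = -⅛*36 = -9/2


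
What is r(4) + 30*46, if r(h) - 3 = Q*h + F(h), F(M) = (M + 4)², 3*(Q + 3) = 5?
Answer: 4325/3 ≈ 1441.7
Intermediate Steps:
Q = -4/3 (Q = -3 + (⅓)*5 = -3 + 5/3 = -4/3 ≈ -1.3333)
F(M) = (4 + M)²
r(h) = 3 + (4 + h)² - 4*h/3 (r(h) = 3 + (-4*h/3 + (4 + h)²) = 3 + ((4 + h)² - 4*h/3) = 3 + (4 + h)² - 4*h/3)
r(4) + 30*46 = (19 + 4² + (20/3)*4) + 30*46 = (19 + 16 + 80/3) + 1380 = 185/3 + 1380 = 4325/3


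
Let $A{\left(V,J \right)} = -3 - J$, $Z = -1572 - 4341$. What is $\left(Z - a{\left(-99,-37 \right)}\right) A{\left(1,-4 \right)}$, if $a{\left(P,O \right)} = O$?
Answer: $-5876$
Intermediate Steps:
$Z = -5913$
$\left(Z - a{\left(-99,-37 \right)}\right) A{\left(1,-4 \right)} = \left(-5913 - -37\right) \left(-3 - -4\right) = \left(-5913 + 37\right) \left(-3 + 4\right) = \left(-5876\right) 1 = -5876$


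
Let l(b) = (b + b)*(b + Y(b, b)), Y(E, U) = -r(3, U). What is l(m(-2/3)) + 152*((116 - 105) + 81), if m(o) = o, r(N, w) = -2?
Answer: 125840/9 ≈ 13982.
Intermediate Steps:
Y(E, U) = 2 (Y(E, U) = -1*(-2) = 2)
l(b) = 2*b*(2 + b) (l(b) = (b + b)*(b + 2) = (2*b)*(2 + b) = 2*b*(2 + b))
l(m(-2/3)) + 152*((116 - 105) + 81) = 2*(-2/3)*(2 - 2/3) + 152*((116 - 105) + 81) = 2*(-2*⅓)*(2 - 2*⅓) + 152*(11 + 81) = 2*(-⅔)*(2 - ⅔) + 152*92 = 2*(-⅔)*(4/3) + 13984 = -16/9 + 13984 = 125840/9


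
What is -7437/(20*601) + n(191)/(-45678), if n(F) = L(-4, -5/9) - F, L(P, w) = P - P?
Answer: -168705733/274524780 ≈ -0.61454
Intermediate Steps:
L(P, w) = 0
n(F) = -F (n(F) = 0 - F = -F)
-7437/(20*601) + n(191)/(-45678) = -7437/(20*601) - 1*191/(-45678) = -7437/12020 - 191*(-1/45678) = -7437*1/12020 + 191/45678 = -7437/12020 + 191/45678 = -168705733/274524780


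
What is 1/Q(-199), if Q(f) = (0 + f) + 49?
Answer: -1/150 ≈ -0.0066667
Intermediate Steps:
Q(f) = 49 + f (Q(f) = f + 49 = 49 + f)
1/Q(-199) = 1/(49 - 199) = 1/(-150) = -1/150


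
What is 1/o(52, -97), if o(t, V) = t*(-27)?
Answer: -1/1404 ≈ -0.00071225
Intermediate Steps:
o(t, V) = -27*t
1/o(52, -97) = 1/(-27*52) = 1/(-1404) = -1/1404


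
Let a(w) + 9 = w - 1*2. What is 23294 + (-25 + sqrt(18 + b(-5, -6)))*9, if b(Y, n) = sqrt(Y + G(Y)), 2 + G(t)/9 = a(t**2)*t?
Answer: 23069 + 9*sqrt(18 + I*sqrt(653)) ≈ 23114.0 + 23.171*I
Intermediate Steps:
a(w) = -11 + w (a(w) = -9 + (w - 1*2) = -9 + (w - 2) = -9 + (-2 + w) = -11 + w)
G(t) = -18 + 9*t*(-11 + t**2) (G(t) = -18 + 9*((-11 + t**2)*t) = -18 + 9*(t*(-11 + t**2)) = -18 + 9*t*(-11 + t**2))
b(Y, n) = sqrt(-18 + Y + 9*Y*(-11 + Y**2)) (b(Y, n) = sqrt(Y + (-18 + 9*Y*(-11 + Y**2))) = sqrt(-18 + Y + 9*Y*(-11 + Y**2)))
23294 + (-25 + sqrt(18 + b(-5, -6)))*9 = 23294 + (-25 + sqrt(18 + sqrt(-18 - 98*(-5) + 9*(-5)**3)))*9 = 23294 + (-25 + sqrt(18 + sqrt(-18 + 490 + 9*(-125))))*9 = 23294 + (-25 + sqrt(18 + sqrt(-18 + 490 - 1125)))*9 = 23294 + (-25 + sqrt(18 + sqrt(-653)))*9 = 23294 + (-25 + sqrt(18 + I*sqrt(653)))*9 = 23294 + (-225 + 9*sqrt(18 + I*sqrt(653))) = 23069 + 9*sqrt(18 + I*sqrt(653))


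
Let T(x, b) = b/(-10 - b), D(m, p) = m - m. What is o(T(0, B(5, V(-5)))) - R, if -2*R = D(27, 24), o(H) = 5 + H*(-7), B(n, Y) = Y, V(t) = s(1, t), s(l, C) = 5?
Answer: 22/3 ≈ 7.3333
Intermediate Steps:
V(t) = 5
D(m, p) = 0
o(H) = 5 - 7*H
R = 0 (R = -½*0 = 0)
o(T(0, B(5, V(-5)))) - R = (5 - (-7)*5/(10 + 5)) - 1*0 = (5 - (-7)*5/15) + 0 = (5 - 7*(-⅓)) + 0 = (5 + 7/3) + 0 = 22/3 + 0 = 22/3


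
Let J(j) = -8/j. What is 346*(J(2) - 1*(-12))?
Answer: 2768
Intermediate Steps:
346*(J(2) - 1*(-12)) = 346*(-8/2 - 1*(-12)) = 346*(-8*½ + 12) = 346*(-4 + 12) = 346*8 = 2768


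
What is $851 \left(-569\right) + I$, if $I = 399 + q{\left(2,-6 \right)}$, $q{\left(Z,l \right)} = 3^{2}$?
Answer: $-483811$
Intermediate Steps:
$q{\left(Z,l \right)} = 9$
$I = 408$ ($I = 399 + 9 = 408$)
$851 \left(-569\right) + I = 851 \left(-569\right) + 408 = -484219 + 408 = -483811$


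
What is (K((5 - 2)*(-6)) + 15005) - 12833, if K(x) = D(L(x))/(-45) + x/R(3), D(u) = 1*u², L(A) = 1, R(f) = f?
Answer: 97469/45 ≈ 2166.0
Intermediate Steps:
D(u) = u²
K(x) = -1/45 + x/3 (K(x) = 1²/(-45) + x/3 = 1*(-1/45) + x*(⅓) = -1/45 + x/3)
(K((5 - 2)*(-6)) + 15005) - 12833 = ((-1/45 + ((5 - 2)*(-6))/3) + 15005) - 12833 = ((-1/45 + (3*(-6))/3) + 15005) - 12833 = ((-1/45 + (⅓)*(-18)) + 15005) - 12833 = ((-1/45 - 6) + 15005) - 12833 = (-271/45 + 15005) - 12833 = 674954/45 - 12833 = 97469/45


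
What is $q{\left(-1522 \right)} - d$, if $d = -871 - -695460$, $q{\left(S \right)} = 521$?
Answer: $-694068$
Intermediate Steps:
$d = 694589$ ($d = -871 + 695460 = 694589$)
$q{\left(-1522 \right)} - d = 521 - 694589 = -694068$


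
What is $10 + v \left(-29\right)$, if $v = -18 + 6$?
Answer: $358$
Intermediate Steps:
$v = -12$
$10 + v \left(-29\right) = 10 - -348 = 10 + 348 = 358$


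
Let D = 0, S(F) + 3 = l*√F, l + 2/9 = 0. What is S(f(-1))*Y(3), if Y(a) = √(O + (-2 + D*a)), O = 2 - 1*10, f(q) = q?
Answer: √10*(2 - 27*I)/9 ≈ 0.70273 - 9.4868*I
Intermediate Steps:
l = -2/9 (l = -2/9 + 0 = -2/9 ≈ -0.22222)
S(F) = -3 - 2*√F/9
O = -8 (O = 2 - 10 = -8)
Y(a) = I*√10 (Y(a) = √(-8 + (-2 + 0*a)) = √(-8 + (-2 + 0)) = √(-8 - 2) = √(-10) = I*√10)
S(f(-1))*Y(3) = (-3 - 2*I/9)*(I*√10) = I*√10*(-3 - 2*I/9)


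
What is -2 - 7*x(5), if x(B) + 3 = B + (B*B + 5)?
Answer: -226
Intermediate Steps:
x(B) = 2 + B + B² (x(B) = -3 + (B + (B*B + 5)) = -3 + (B + (B² + 5)) = -3 + (B + (5 + B²)) = -3 + (5 + B + B²) = 2 + B + B²)
-2 - 7*x(5) = -2 - 7*(2 + 5 + 5²) = -2 - 7*(2 + 5 + 25) = -2 - 7*32 = -2 - 224 = -226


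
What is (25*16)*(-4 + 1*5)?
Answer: 400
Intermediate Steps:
(25*16)*(-4 + 1*5) = 400*(-4 + 5) = 400*1 = 400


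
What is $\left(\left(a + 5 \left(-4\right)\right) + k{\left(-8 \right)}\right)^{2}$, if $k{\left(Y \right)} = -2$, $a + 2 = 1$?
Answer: $529$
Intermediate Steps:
$a = -1$ ($a = -2 + 1 = -1$)
$\left(\left(a + 5 \left(-4\right)\right) + k{\left(-8 \right)}\right)^{2} = \left(\left(-1 + 5 \left(-4\right)\right) - 2\right)^{2} = \left(\left(-1 - 20\right) - 2\right)^{2} = \left(-21 - 2\right)^{2} = \left(-23\right)^{2} = 529$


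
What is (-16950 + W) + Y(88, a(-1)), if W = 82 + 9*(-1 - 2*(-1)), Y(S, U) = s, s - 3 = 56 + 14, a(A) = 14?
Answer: -16786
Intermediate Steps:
s = 73 (s = 3 + (56 + 14) = 3 + 70 = 73)
Y(S, U) = 73
W = 91 (W = 82 + 9*(-1 + 2) = 82 + 9*1 = 82 + 9 = 91)
(-16950 + W) + Y(88, a(-1)) = (-16950 + 91) + 73 = -16859 + 73 = -16786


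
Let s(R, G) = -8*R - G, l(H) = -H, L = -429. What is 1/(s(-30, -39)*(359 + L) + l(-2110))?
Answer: -1/17420 ≈ -5.7405e-5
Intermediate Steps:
s(R, G) = -G - 8*R
1/(s(-30, -39)*(359 + L) + l(-2110)) = 1/((-1*(-39) - 8*(-30))*(359 - 429) - 1*(-2110)) = 1/((39 + 240)*(-70) + 2110) = 1/(279*(-70) + 2110) = 1/(-19530 + 2110) = 1/(-17420) = -1/17420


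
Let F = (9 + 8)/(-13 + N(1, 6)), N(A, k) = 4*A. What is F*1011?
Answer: -5729/3 ≈ -1909.7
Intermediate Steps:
F = -17/9 (F = (9 + 8)/(-13 + 4*1) = 17/(-13 + 4) = 17/(-9) = 17*(-⅑) = -17/9 ≈ -1.8889)
F*1011 = -17/9*1011 = -5729/3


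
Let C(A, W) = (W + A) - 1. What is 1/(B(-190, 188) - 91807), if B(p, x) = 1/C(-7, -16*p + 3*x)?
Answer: -3596/330137971 ≈ -1.0892e-5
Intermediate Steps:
C(A, W) = -1 + A + W (C(A, W) = (A + W) - 1 = -1 + A + W)
B(p, x) = 1/(-8 - 16*p + 3*x) (B(p, x) = 1/(-1 - 7 + (-16*p + 3*x)) = 1/(-8 - 16*p + 3*x))
1/(B(-190, 188) - 91807) = 1/(1/(-8 - 16*(-190) + 3*188) - 91807) = 1/(1/(-8 + 3040 + 564) - 91807) = 1/(1/3596 - 91807) = 1/(-330137971/3596) = -3596/330137971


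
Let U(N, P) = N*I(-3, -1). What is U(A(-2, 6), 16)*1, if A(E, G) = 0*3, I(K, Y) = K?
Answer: 0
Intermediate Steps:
A(E, G) = 0
U(N, P) = -3*N (U(N, P) = N*(-3) = -3*N)
U(A(-2, 6), 16)*1 = -3*0*1 = 0*1 = 0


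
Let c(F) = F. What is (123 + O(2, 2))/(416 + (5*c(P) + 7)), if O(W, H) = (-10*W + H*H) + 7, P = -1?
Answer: 3/11 ≈ 0.27273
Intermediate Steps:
O(W, H) = 7 + H**2 - 10*W (O(W, H) = (-10*W + H**2) + 7 = (H**2 - 10*W) + 7 = 7 + H**2 - 10*W)
(123 + O(2, 2))/(416 + (5*c(P) + 7)) = (123 + (7 + 2**2 - 10*2))/(416 + (5*(-1) + 7)) = (123 + (7 + 4 - 20))/(416 + (-5 + 7)) = (123 - 9)/(416 + 2) = 114/418 = 114*(1/418) = 3/11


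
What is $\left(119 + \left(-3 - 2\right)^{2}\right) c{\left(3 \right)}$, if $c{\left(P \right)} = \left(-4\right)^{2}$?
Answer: $2304$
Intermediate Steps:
$c{\left(P \right)} = 16$
$\left(119 + \left(-3 - 2\right)^{2}\right) c{\left(3 \right)} = \left(119 + \left(-3 - 2\right)^{2}\right) 16 = \left(119 + \left(-5\right)^{2}\right) 16 = \left(119 + 25\right) 16 = 144 \cdot 16 = 2304$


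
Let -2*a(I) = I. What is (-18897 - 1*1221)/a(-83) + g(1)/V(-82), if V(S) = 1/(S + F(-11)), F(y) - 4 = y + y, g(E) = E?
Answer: -48536/83 ≈ -584.77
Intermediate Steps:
a(I) = -I/2
F(y) = 4 + 2*y (F(y) = 4 + (y + y) = 4 + 2*y)
V(S) = 1/(-18 + S) (V(S) = 1/(S + (4 + 2*(-11))) = 1/(S + (4 - 22)) = 1/(S - 18) = 1/(-18 + S))
(-18897 - 1*1221)/a(-83) + g(1)/V(-82) = (-18897 - 1*1221)/((-1/2*(-83))) + 1/1/(-18 - 82) = (-18897 - 1221)/(83/2) + 1/1/(-100) = -20118*2/83 + 1/(-1/100) = -40236/83 + 1*(-100) = -40236/83 - 100 = -48536/83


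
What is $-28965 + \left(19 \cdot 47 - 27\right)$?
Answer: $-28099$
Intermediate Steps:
$-28965 + \left(19 \cdot 47 - 27\right) = -28965 + \left(893 - 27\right) = -28965 + 866 = -28099$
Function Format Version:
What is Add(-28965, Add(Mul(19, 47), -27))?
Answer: -28099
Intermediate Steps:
Add(-28965, Add(Mul(19, 47), -27)) = Add(-28965, Add(893, -27)) = Add(-28965, 866) = -28099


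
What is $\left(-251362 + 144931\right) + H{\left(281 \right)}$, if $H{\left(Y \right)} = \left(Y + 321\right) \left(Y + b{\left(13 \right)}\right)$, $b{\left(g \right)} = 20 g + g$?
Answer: $227077$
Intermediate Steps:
$b{\left(g \right)} = 21 g$
$H{\left(Y \right)} = \left(273 + Y\right) \left(321 + Y\right)$ ($H{\left(Y \right)} = \left(Y + 321\right) \left(Y + 21 \cdot 13\right) = \left(321 + Y\right) \left(Y + 273\right) = \left(321 + Y\right) \left(273 + Y\right) = \left(273 + Y\right) \left(321 + Y\right)$)
$\left(-251362 + 144931\right) + H{\left(281 \right)} = \left(-251362 + 144931\right) + \left(87633 + 281^{2} + 594 \cdot 281\right) = -106431 + \left(87633 + 78961 + 166914\right) = -106431 + 333508 = 227077$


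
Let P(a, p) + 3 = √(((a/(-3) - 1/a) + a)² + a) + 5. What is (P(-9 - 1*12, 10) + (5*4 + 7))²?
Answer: 447469/441 + 116*√19147/21 ≈ 1779.0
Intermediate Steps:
P(a, p) = 2 + √(a + (-1/a + 2*a/3)²) (P(a, p) = -3 + (√(((a/(-3) - 1/a) + a)² + a) + 5) = -3 + (√(((a*(-⅓) - 1/a) + a)² + a) + 5) = -3 + (√(((-a/3 - 1/a) + a)² + a) + 5) = -3 + (√(((-1/a - a/3) + a)² + a) + 5) = -3 + (√((-1/a + 2*a/3)² + a) + 5) = -3 + (√(a + (-1/a + 2*a/3)²) + 5) = -3 + (5 + √(a + (-1/a + 2*a/3)²)) = 2 + √(a + (-1/a + 2*a/3)²))
(P(-9 - 1*12, 10) + (5*4 + 7))² = ((2 + √(-12 + 4*(-9 - 1*12)² + 9*(-9 - 1*12) + 9/(-9 - 1*12)²)/3) + (5*4 + 7))² = ((2 + √(-12 + 4*(-9 - 12)² + 9*(-9 - 12) + 9/(-9 - 12)²)/3) + (20 + 7))² = ((2 + √(-12 + 4*(-21)² + 9*(-21) + 9/(-21)²)/3) + 27)² = ((2 + √(-12 + 4*441 - 189 + 9*(1/441))/3) + 27)² = ((2 + √(-12 + 1764 - 189 + 1/49)/3) + 27)² = ((2 + √(76588/49)/3) + 27)² = ((2 + (2*√19147/7)/3) + 27)² = ((2 + 2*√19147/21) + 27)² = (29 + 2*√19147/21)²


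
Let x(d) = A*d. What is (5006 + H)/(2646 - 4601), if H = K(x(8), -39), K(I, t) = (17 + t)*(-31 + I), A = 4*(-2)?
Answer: -7096/1955 ≈ -3.6297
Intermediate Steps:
A = -8
x(d) = -8*d
K(I, t) = (-31 + I)*(17 + t)
H = 2090 (H = -527 - 31*(-39) + 17*(-8*8) - 8*8*(-39) = -527 + 1209 + 17*(-64) - 64*(-39) = -527 + 1209 - 1088 + 2496 = 2090)
(5006 + H)/(2646 - 4601) = (5006 + 2090)/(2646 - 4601) = 7096/(-1955) = 7096*(-1/1955) = -7096/1955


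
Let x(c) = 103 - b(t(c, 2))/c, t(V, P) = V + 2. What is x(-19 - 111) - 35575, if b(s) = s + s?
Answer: -2305808/65 ≈ -35474.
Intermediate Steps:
t(V, P) = 2 + V
b(s) = 2*s
x(c) = 103 - (4 + 2*c)/c (x(c) = 103 - 2*(2 + c)/c = 103 - (4 + 2*c)/c)
x(-19 - 111) - 35575 = (101 - 4/(-19 - 111)) - 35575 = (101 - 4/(-130)) - 35575 = (101 - 4*(-1/130)) - 35575 = (101 + 2/65) - 35575 = 6567/65 - 35575 = -2305808/65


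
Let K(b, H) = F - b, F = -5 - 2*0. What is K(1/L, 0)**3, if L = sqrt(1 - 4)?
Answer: -120 + 224*I*sqrt(3)/9 ≈ -120.0 + 43.109*I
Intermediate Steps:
L = I*sqrt(3) (L = sqrt(-3) = I*sqrt(3) ≈ 1.732*I)
F = -5 (F = -5 + 0 = -5)
K(b, H) = -5 - b
K(1/L, 0)**3 = (-5 - 1/(I*sqrt(3)))**3 = (-5 - (-1)*I*sqrt(3)/3)**3 = (-5 + I*sqrt(3)/3)**3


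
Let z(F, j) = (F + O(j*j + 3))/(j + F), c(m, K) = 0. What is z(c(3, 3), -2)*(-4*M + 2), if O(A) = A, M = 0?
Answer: -7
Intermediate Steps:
z(F, j) = (3 + F + j²)/(F + j) (z(F, j) = (F + (j*j + 3))/(j + F) = (F + (j² + 3))/(F + j) = (F + (3 + j²))/(F + j) = (3 + F + j²)/(F + j))
z(c(3, 3), -2)*(-4*M + 2) = ((3 + 0 + (-2)²)/(0 - 2))*(-4*0 + 2) = ((3 + 0 + 4)/(-2))*(0 + 2) = -½*7*2 = -7/2*2 = -7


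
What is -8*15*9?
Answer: -1080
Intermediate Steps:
-8*15*9 = -120*9 = -1080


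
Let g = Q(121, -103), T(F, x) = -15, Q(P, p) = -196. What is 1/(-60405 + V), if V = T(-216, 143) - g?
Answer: -1/60224 ≈ -1.6605e-5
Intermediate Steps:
g = -196
V = 181 (V = -15 - 1*(-196) = -15 + 196 = 181)
1/(-60405 + V) = 1/(-60405 + 181) = 1/(-60224) = -1/60224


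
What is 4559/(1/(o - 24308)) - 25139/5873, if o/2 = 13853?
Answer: 90981448647/5873 ≈ 1.5491e+7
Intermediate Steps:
o = 27706 (o = 2*13853 = 27706)
4559/(1/(o - 24308)) - 25139/5873 = 4559/(1/(27706 - 24308)) - 25139/5873 = 4559/(1/3398) - 25139*1/5873 = 4559/(1/3398) - 25139/5873 = 4559*3398 - 25139/5873 = 15491482 - 25139/5873 = 90981448647/5873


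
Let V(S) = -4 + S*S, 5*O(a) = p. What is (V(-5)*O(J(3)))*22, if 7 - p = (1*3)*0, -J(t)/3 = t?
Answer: 3234/5 ≈ 646.80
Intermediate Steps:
J(t) = -3*t
p = 7 (p = 7 - 1*3*0 = 7 - 3*0 = 7 - 1*0 = 7 + 0 = 7)
O(a) = 7/5 (O(a) = (⅕)*7 = 7/5)
V(S) = -4 + S²
(V(-5)*O(J(3)))*22 = ((-4 + (-5)²)*(7/5))*22 = ((-4 + 25)*(7/5))*22 = (21*(7/5))*22 = (147/5)*22 = 3234/5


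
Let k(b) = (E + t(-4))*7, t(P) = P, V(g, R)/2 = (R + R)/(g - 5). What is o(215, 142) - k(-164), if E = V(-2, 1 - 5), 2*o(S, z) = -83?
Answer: -59/2 ≈ -29.500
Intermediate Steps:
V(g, R) = 4*R/(-5 + g) (V(g, R) = 2*((R + R)/(g - 5)) = 2*((2*R)/(-5 + g)) = 2*(2*R/(-5 + g)) = 4*R/(-5 + g))
o(S, z) = -83/2 (o(S, z) = (1/2)*(-83) = -83/2)
E = 16/7 (E = 4*(1 - 5)/(-5 - 2) = 4*(-4)/(-7) = 4*(-4)*(-1/7) = 16/7 ≈ 2.2857)
k(b) = -12 (k(b) = (16/7 - 4)*7 = -12/7*7 = -12)
o(215, 142) - k(-164) = -83/2 - 1*(-12) = -83/2 + 12 = -59/2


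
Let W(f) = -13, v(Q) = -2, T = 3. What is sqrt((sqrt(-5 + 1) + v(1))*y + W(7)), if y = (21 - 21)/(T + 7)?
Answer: I*sqrt(13) ≈ 3.6056*I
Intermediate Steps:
y = 0 (y = (21 - 21)/(3 + 7) = 0/10 = 0*(1/10) = 0)
sqrt((sqrt(-5 + 1) + v(1))*y + W(7)) = sqrt((sqrt(-5 + 1) - 2)*0 - 13) = sqrt((sqrt(-4) - 2)*0 - 13) = sqrt((2*I - 2)*0 - 13) = sqrt((-2 + 2*I)*0 - 13) = sqrt(0 - 13) = sqrt(-13) = I*sqrt(13)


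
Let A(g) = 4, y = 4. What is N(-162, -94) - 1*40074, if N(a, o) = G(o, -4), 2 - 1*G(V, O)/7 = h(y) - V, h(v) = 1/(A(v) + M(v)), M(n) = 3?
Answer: -40719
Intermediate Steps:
h(v) = 1/7 (h(v) = 1/(4 + 3) = 1/7)
G(V, O) = 13 + 7*V (G(V, O) = 14 - 7*(1/7 - V) = 14 + (-1 + 7*V) = 13 + 7*V)
N(a, o) = 13 + 7*o
N(-162, -94) - 1*40074 = (13 + 7*(-94)) - 1*40074 = (13 - 658) - 40074 = -645 - 40074 = -40719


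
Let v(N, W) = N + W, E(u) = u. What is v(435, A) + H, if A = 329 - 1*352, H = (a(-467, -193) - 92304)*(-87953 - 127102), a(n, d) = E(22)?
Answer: 19845705922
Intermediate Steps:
a(n, d) = 22
H = 19845705510 (H = (22 - 92304)*(-87953 - 127102) = -92282*(-215055) = 19845705510)
A = -23 (A = 329 - 352 = -23)
v(435, A) + H = (435 - 23) + 19845705510 = 412 + 19845705510 = 19845705922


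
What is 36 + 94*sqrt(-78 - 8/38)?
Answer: 36 + 94*I*sqrt(28234)/19 ≈ 36.0 + 831.3*I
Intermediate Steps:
36 + 94*sqrt(-78 - 8/38) = 36 + 94*sqrt(-78 - 8*1/38) = 36 + 94*sqrt(-78 - 4/19) = 36 + 94*sqrt(-1486/19) = 36 + 94*(I*sqrt(28234)/19) = 36 + 94*I*sqrt(28234)/19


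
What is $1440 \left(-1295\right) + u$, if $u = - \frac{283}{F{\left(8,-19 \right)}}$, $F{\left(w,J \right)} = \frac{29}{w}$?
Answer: $- \frac{54081464}{29} \approx -1.8649 \cdot 10^{6}$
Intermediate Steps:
$u = - \frac{2264}{29}$ ($u = - \frac{283}{29 \cdot \frac{1}{8}} = - \frac{283}{\frac{29}{8}} = \left(-283\right) \frac{8}{29} = - \frac{2264}{29} \approx -78.069$)
$1440 \left(-1295\right) + u = 1440 \left(-1295\right) - \frac{2264}{29} = -1864800 - \frac{2264}{29} = - \frac{54081464}{29}$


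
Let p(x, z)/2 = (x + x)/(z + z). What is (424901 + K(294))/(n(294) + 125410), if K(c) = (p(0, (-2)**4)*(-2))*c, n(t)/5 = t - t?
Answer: 424901/125410 ≈ 3.3881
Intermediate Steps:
n(t) = 0 (n(t) = 5*(t - t) = 5*0 = 0)
p(x, z) = 2*x/z (p(x, z) = 2*((x + x)/(z + z)) = 2*((2*x)/((2*z))) = 2*((2*x)*(1/(2*z))) = 2*(x/z) = 2*x/z)
K(c) = 0 (K(c) = ((2*0/(-2)**4)*(-2))*c = ((2*0/16)*(-2))*c = ((2*0*(1/16))*(-2))*c = (0*(-2))*c = 0*c = 0)
(424901 + K(294))/(n(294) + 125410) = (424901 + 0)/(0 + 125410) = 424901/125410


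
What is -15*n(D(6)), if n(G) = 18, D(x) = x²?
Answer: -270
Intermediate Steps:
-15*n(D(6)) = -15*18 = -270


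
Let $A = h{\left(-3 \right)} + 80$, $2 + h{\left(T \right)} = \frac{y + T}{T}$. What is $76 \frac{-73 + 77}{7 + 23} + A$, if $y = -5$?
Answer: $\frac{454}{5} \approx 90.8$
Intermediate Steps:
$h{\left(T \right)} = -2 + \frac{-5 + T}{T}$
$A = \frac{242}{3}$ ($A = \frac{-5 - -3}{-3} + 80 = - \frac{-5 + 3}{3} + 80 = \left(- \frac{1}{3}\right) \left(-2\right) + 80 = \frac{2}{3} + 80 = \frac{242}{3} \approx 80.667$)
$76 \frac{-73 + 77}{7 + 23} + A = 76 \frac{-73 + 77}{7 + 23} + \frac{242}{3} = 76 \cdot \frac{4}{30} + \frac{242}{3} = 76 \cdot 4 \cdot \frac{1}{30} + \frac{242}{3} = 76 \cdot \frac{2}{15} + \frac{242}{3} = \frac{152}{15} + \frac{242}{3} = \frac{454}{5}$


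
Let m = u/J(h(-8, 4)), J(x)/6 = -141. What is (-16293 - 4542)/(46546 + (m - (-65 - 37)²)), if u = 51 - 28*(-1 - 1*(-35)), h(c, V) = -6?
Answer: -17626410/30577033 ≈ -0.57646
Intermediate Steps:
u = -901 (u = 51 - 28*(-1 + 35) = 51 - 28*34 = 51 - 952 = -901)
J(x) = -846 (J(x) = 6*(-141) = -846)
m = 901/846 (m = -901/(-846) = -901*(-1/846) = 901/846 ≈ 1.0650)
(-16293 - 4542)/(46546 + (m - (-65 - 37)²)) = (-16293 - 4542)/(46546 + (901/846 - (-65 - 37)²)) = -20835/(46546 + (901/846 - 1*(-102)²)) = -20835/(46546 + (901/846 - 1*10404)) = -20835/(46546 + (901/846 - 10404)) = -20835/(46546 - 8800883/846) = -20835/30577033/846 = -20835*846/30577033 = -17626410/30577033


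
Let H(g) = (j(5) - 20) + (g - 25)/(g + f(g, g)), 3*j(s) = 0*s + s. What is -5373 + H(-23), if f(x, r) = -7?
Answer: -80846/15 ≈ -5389.7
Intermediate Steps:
j(s) = s/3 (j(s) = (0*s + s)/3 = (0 + s)/3 = s/3)
H(g) = -55/3 + (-25 + g)/(-7 + g) (H(g) = ((⅓)*5 - 20) + (g - 25)/(g - 7) = (5/3 - 20) + (-25 + g)/(-7 + g) = -55/3 + (-25 + g)/(-7 + g))
-5373 + H(-23) = -5373 + 2*(155 - 26*(-23))/(3*(-7 - 23)) = -5373 + (⅔)*(155 + 598)/(-30) = -5373 + (⅔)*(-1/30)*753 = -5373 - 251/15 = -80846/15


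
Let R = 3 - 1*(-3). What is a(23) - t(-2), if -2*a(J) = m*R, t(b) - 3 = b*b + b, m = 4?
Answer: -17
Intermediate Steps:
R = 6 (R = 3 + 3 = 6)
t(b) = 3 + b + b**2 (t(b) = 3 + (b*b + b) = 3 + (b**2 + b) = 3 + (b + b**2) = 3 + b + b**2)
a(J) = -12 (a(J) = -2*6 = -1/2*24 = -12)
a(23) - t(-2) = -12 - (3 - 2 + (-2)**2) = -12 - (3 - 2 + 4) = -12 - 1*5 = -12 - 5 = -17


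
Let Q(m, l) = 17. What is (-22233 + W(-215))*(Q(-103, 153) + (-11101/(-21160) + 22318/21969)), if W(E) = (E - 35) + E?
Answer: -10868326255969/25825780 ≈ -4.2083e+5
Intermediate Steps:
W(E) = -35 + 2*E (W(E) = (-35 + E) + E = -35 + 2*E)
(-22233 + W(-215))*(Q(-103, 153) + (-11101/(-21160) + 22318/21969)) = (-22233 + (-35 + 2*(-215)))*(17 + (-11101/(-21160) + 22318/21969)) = (-22233 + (-35 - 430))*(17 + (-11101*(-1/21160) + 22318*(1/21969))) = (-22233 - 465)*(17 + (11101/21160 + 22318/21969)) = -22698*(17 + 716126749/464864040) = -22698*8618815429/464864040 = -10868326255969/25825780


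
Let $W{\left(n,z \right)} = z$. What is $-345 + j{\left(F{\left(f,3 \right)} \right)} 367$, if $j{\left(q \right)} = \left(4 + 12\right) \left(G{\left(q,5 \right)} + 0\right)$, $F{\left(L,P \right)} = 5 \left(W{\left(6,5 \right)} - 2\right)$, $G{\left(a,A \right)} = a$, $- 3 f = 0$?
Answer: $87735$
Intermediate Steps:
$f = 0$ ($f = \left(- \frac{1}{3}\right) 0 = 0$)
$F{\left(L,P \right)} = 15$ ($F{\left(L,P \right)} = 5 \left(5 - 2\right) = 5 \cdot 3 = 15$)
$j{\left(q \right)} = 16 q$ ($j{\left(q \right)} = \left(4 + 12\right) \left(q + 0\right) = 16 q$)
$-345 + j{\left(F{\left(f,3 \right)} \right)} 367 = -345 + 16 \cdot 15 \cdot 367 = -345 + 240 \cdot 367 = -345 + 88080 = 87735$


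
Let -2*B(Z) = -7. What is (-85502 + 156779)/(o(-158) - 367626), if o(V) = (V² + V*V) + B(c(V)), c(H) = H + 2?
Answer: -142554/635389 ≈ -0.22436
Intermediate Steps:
c(H) = 2 + H
B(Z) = 7/2 (B(Z) = -½*(-7) = 7/2)
o(V) = 7/2 + 2*V² (o(V) = (V² + V*V) + 7/2 = (V² + V²) + 7/2 = 2*V² + 7/2 = 7/2 + 2*V²)
(-85502 + 156779)/(o(-158) - 367626) = (-85502 + 156779)/((7/2 + 2*(-158)²) - 367626) = 71277/((7/2 + 2*24964) - 367626) = 71277/((7/2 + 49928) - 367626) = 71277/(99863/2 - 367626) = 71277/(-635389/2) = 71277*(-2/635389) = -142554/635389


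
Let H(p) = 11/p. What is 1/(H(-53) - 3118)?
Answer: -53/165265 ≈ -0.00032070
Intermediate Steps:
1/(H(-53) - 3118) = 1/(11/(-53) - 3118) = 1/(11*(-1/53) - 3118) = 1/(-11/53 - 3118) = 1/(-165265/53) = -53/165265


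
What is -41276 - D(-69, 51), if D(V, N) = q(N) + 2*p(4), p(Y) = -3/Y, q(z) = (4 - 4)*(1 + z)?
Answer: -82549/2 ≈ -41275.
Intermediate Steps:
q(z) = 0 (q(z) = 0*(1 + z) = 0)
D(V, N) = -3/2 (D(V, N) = 0 + 2*(-3/4) = 0 + 2*(-3*¼) = 0 + 2*(-¾) = 0 - 3/2 = -3/2)
-41276 - D(-69, 51) = -41276 - 1*(-3/2) = -41276 + 3/2 = -82549/2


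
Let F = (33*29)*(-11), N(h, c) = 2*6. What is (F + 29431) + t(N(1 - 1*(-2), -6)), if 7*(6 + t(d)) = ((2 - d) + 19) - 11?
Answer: 132284/7 ≈ 18898.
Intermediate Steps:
N(h, c) = 12
F = -10527 (F = 957*(-11) = -10527)
t(d) = -32/7 - d/7 (t(d) = -6 + (((2 - d) + 19) - 11)/7 = -6 + ((21 - d) - 11)/7 = -6 + (10 - d)/7 = -6 + (10/7 - d/7) = -32/7 - d/7)
(F + 29431) + t(N(1 - 1*(-2), -6)) = (-10527 + 29431) + (-32/7 - ⅐*12) = 18904 + (-32/7 - 12/7) = 18904 - 44/7 = 132284/7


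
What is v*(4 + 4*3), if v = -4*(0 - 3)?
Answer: 192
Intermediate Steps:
v = 12 (v = -4*(-3) = 12)
v*(4 + 4*3) = 12*(4 + 4*3) = 12*(4 + 12) = 12*16 = 192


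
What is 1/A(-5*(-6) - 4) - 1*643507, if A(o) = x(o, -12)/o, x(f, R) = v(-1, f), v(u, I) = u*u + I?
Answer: -17374663/27 ≈ -6.4351e+5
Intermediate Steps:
v(u, I) = I + u² (v(u, I) = u² + I = I + u²)
x(f, R) = 1 + f (x(f, R) = f + (-1)² = f + 1 = 1 + f)
A(o) = (1 + o)/o
1/A(-5*(-6) - 4) - 1*643507 = 1/((1 + (-5*(-6) - 4))/(-5*(-6) - 4)) - 1*643507 = 1/((1 + (30 - 4))/(30 - 4)) - 643507 = 1/((1 + 26)/26) - 643507 = 1/((1/26)*27) - 643507 = 1/(27/26) - 643507 = 26/27 - 643507 = -17374663/27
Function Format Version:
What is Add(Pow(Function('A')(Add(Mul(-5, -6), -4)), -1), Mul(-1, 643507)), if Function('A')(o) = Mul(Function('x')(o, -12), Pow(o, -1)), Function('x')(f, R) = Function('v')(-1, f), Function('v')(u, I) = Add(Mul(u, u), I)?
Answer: Rational(-17374663, 27) ≈ -6.4351e+5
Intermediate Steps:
Function('v')(u, I) = Add(I, Pow(u, 2)) (Function('v')(u, I) = Add(Pow(u, 2), I) = Add(I, Pow(u, 2)))
Function('x')(f, R) = Add(1, f) (Function('x')(f, R) = Add(f, Pow(-1, 2)) = Add(f, 1) = Add(1, f))
Function('A')(o) = Mul(Pow(o, -1), Add(1, o)) (Function('A')(o) = Mul(Add(1, o), Pow(o, -1)) = Mul(Pow(o, -1), Add(1, o)))
Add(Pow(Function('A')(Add(Mul(-5, -6), -4)), -1), Mul(-1, 643507)) = Add(Pow(Mul(Pow(Add(Mul(-5, -6), -4), -1), Add(1, Add(Mul(-5, -6), -4))), -1), Mul(-1, 643507)) = Add(Pow(Mul(Pow(Add(30, -4), -1), Add(1, Add(30, -4))), -1), -643507) = Add(Pow(Mul(Pow(26, -1), Add(1, 26)), -1), -643507) = Add(Pow(Mul(Rational(1, 26), 27), -1), -643507) = Add(Pow(Rational(27, 26), -1), -643507) = Add(Rational(26, 27), -643507) = Rational(-17374663, 27)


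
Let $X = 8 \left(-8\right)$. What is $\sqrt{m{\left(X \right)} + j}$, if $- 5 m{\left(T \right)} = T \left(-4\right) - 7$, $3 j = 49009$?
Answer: $\frac{\sqrt{3664470}}{15} \approx 127.62$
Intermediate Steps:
$X = -64$
$j = \frac{49009}{3}$ ($j = \frac{1}{3} \cdot 49009 = \frac{49009}{3} \approx 16336.0$)
$m{\left(T \right)} = \frac{7}{5} + \frac{4 T}{5}$ ($m{\left(T \right)} = - \frac{T \left(-4\right) - 7}{5} = - \frac{- 4 T - 7}{5} = - \frac{-7 - 4 T}{5} = \frac{7}{5} + \frac{4 T}{5}$)
$\sqrt{m{\left(X \right)} + j} = \sqrt{\left(\frac{7}{5} + \frac{4}{5} \left(-64\right)\right) + \frac{49009}{3}} = \sqrt{\left(\frac{7}{5} - \frac{256}{5}\right) + \frac{49009}{3}} = \sqrt{- \frac{249}{5} + \frac{49009}{3}} = \sqrt{\frac{244298}{15}} = \frac{\sqrt{3664470}}{15}$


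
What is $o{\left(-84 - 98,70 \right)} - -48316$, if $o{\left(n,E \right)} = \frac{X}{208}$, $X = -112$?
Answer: $\frac{628101}{13} \approx 48315.0$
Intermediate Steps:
$o{\left(n,E \right)} = - \frac{7}{13}$ ($o{\left(n,E \right)} = - \frac{112}{208} = \left(-112\right) \frac{1}{208} = - \frac{7}{13}$)
$o{\left(-84 - 98,70 \right)} - -48316 = - \frac{7}{13} - -48316 = - \frac{7}{13} + 48316 = \frac{628101}{13}$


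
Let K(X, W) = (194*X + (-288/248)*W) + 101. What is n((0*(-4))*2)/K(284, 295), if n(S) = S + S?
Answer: 0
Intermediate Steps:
K(X, W) = 101 + 194*X - 36*W/31 (K(X, W) = (194*X + (-288*1/248)*W) + 101 = (194*X - 36*W/31) + 101 = 101 + 194*X - 36*W/31)
n(S) = 2*S
n((0*(-4))*2)/K(284, 295) = (2*((0*(-4))*2))/(101 + 194*284 - 36/31*295) = (2*(0*2))/(101 + 55096 - 10620/31) = (2*0)/(1700487/31) = 0*(31/1700487) = 0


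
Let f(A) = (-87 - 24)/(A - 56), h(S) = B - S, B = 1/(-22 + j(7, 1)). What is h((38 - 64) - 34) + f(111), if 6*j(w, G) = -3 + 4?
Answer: 417429/7205 ≈ 57.936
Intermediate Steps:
j(w, G) = ⅙ (j(w, G) = (-3 + 4)/6 = (⅙)*1 = ⅙)
B = -6/131 (B = 1/(-22 + ⅙) = 1/(-131/6) = -6/131 ≈ -0.045802)
h(S) = -6/131 - S
f(A) = -111/(-56 + A)
h((38 - 64) - 34) + f(111) = (-6/131 - ((38 - 64) - 34)) - 111/(-56 + 111) = (-6/131 - (-26 - 34)) - 111/55 = (-6/131 - 1*(-60)) - 111*1/55 = (-6/131 + 60) - 111/55 = 7854/131 - 111/55 = 417429/7205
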